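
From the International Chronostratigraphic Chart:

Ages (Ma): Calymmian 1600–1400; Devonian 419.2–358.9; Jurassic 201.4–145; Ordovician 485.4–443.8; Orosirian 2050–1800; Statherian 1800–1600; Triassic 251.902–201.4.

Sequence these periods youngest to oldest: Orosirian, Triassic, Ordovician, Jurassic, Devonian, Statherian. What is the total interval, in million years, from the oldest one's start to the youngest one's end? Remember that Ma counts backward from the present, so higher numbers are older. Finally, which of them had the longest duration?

From the excerpt: Orosirian 2050–1800; Triassic 251.902–201.4; Ordovician 485.4–443.8; Jurassic 201.4–145; Devonian 419.2–358.9; Statherian 1800–1600 (Ma).
Larger Ma is earlier, so the oldest is Orosirian and the youngest is Jurassic; youngest to oldest: Jurassic, Triassic, Devonian, Ordovician, Statherian, Orosirian.
Oldest start 2050 minus youngest end 145 gives 1905 Myr overall.
Individual lengths (start − end): Ordovician 41.6; Triassic 50.502; Devonian 60.3; Orosirian 250; Jurassic 56.4; Statherian 200. The largest is Orosirian at 250 Myr.

Jurassic, Triassic, Devonian, Ordovician, Statherian, Orosirian; total span 1905 Myr; longest is Orosirian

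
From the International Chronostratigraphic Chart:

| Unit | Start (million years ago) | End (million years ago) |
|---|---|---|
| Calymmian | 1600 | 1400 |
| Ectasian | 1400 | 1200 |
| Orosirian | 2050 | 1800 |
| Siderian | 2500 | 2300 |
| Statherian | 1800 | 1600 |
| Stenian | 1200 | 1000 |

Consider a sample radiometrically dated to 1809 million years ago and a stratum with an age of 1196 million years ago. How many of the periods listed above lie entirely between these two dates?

1809 Ma sits inside the Orosirian (2050–1800) and 1196 Ma inside the Stenian (1200–1000); neither of those is wholly between the two dates.
The listed periods lying completely between them are Statherian, Calymmian, Ectasian — 3 in all.

3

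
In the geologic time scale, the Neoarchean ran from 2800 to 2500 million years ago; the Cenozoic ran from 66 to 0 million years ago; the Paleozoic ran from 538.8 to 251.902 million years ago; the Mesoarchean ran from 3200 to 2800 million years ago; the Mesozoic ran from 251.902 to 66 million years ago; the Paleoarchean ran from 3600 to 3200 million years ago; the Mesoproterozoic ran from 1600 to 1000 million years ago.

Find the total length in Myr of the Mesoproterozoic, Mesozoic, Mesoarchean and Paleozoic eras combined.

1472.8 million years

Each duration: Mesoproterozoic = 600; Mesozoic = 185.902; Mesoarchean = 400; Paleozoic = 286.898.
Sum: 600 + 185.902 + 400 + 286.898 = 1472.8 Myr.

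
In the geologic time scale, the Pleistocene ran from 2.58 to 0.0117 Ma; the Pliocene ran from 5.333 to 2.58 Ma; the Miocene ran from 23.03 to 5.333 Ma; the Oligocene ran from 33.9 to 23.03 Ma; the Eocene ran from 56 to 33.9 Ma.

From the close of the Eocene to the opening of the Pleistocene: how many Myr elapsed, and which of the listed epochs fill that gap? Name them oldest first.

31.32 million years; Oligocene, Miocene, Pliocene

End of Eocene = 33.9 Ma; start of Pleistocene = 2.58 Ma.
Gap = 33.9 − 2.58 = 31.32 Myr.
Epochs wholly inside 33.9–2.58 Ma: Oligocene (33.9–23.03), Miocene (23.03–5.333), Pliocene (5.333–2.58).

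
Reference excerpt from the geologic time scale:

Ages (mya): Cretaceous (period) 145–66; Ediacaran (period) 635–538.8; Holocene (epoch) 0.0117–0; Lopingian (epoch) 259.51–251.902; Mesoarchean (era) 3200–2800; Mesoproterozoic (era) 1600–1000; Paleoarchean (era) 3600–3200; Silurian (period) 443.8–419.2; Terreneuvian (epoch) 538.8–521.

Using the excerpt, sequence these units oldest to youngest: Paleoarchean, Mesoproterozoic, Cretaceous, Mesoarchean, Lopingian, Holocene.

Paleoarchean, then Mesoarchean, then Mesoproterozoic, then Lopingian, then Cretaceous, then Holocene

The oldest of these is Paleoarchean (starts 3600 Ma) and the youngest is Holocene (ends 0 Ma).
In between, by decreasing start age: Mesoarchean (3200), Mesoproterozoic (1600), Lopingian (259.51), Cretaceous (145).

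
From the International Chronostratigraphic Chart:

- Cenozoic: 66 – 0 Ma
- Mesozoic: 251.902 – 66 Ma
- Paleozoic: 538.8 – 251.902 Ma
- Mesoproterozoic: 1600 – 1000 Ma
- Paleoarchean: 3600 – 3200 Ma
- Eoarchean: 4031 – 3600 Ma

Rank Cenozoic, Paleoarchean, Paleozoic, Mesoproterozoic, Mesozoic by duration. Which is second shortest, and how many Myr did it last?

Mesozoic, 185.902 million years

Durations: Cenozoic 66; Paleoarchean 400; Paleozoic 286.898; Mesoproterozoic 600; Mesozoic 185.902 Myr.
Sorted shortest-first: Cenozoic (66), Mesozoic (185.902), Paleozoic (286.898), Paleoarchean (400), Mesoproterozoic (600).
The second shortest is Mesozoic at 185.902 Myr.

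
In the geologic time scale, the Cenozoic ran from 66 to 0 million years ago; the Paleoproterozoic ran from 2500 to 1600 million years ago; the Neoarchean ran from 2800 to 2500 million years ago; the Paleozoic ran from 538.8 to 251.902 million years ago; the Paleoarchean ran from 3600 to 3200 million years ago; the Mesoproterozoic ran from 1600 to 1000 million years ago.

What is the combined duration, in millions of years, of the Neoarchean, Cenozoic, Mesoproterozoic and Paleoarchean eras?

Each duration: Neoarchean = 300; Cenozoic = 66; Mesoproterozoic = 600; Paleoarchean = 400.
Sum: 300 + 66 + 600 + 400 = 1366 Myr.

1366 million years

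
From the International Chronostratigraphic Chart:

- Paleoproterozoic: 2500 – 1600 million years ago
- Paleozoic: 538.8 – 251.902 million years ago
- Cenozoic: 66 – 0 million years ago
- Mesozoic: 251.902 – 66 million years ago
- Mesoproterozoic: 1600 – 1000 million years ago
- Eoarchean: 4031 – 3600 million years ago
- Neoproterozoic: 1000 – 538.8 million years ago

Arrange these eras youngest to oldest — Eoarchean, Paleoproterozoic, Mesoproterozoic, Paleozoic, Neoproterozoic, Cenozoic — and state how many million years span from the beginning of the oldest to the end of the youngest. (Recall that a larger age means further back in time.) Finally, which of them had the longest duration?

Cenozoic, Paleozoic, Neoproterozoic, Mesoproterozoic, Paleoproterozoic, Eoarchean; total span 4031 Myr; longest is Paleoproterozoic

Start ages (Ma): Eoarchean 4031, Paleoproterozoic 2500, Mesoproterozoic 1600, Neoproterozoic 1000, Paleozoic 538.8, Cenozoic 66.
Ordered youngest to oldest: Cenozoic, Paleozoic, Neoproterozoic, Mesoproterozoic, Paleoproterozoic, Eoarchean.
Span = 4031 − 0 = 4031 Myr.
Durations: Neoproterozoic 461.2, Paleoproterozoic 900, Cenozoic 66, Mesoproterozoic 600, Paleozoic 286.898, Eoarchean 431 → longest is Paleoproterozoic (900 Myr).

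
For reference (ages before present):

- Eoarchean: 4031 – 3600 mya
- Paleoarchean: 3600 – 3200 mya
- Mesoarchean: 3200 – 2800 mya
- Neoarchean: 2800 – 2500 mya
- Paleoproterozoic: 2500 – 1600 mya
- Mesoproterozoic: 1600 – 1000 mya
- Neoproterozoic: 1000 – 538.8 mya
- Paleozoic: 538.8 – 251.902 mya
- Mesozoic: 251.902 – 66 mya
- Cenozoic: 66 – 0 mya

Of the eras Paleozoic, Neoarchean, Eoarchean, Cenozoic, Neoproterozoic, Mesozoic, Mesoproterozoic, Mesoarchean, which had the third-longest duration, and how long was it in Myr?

Eoarchean, 431 million years

Start − end for each: Paleozoic 538.8 − 251.902 = 286.898; Neoarchean 2800 − 2500 = 300; Eoarchean 4031 − 3600 = 431; Cenozoic 66 − 0 = 66; Neoproterozoic 1000 − 538.8 = 461.2; Mesozoic 251.902 − 66 = 185.902; Mesoproterozoic 1600 − 1000 = 600; Mesoarchean 3200 − 2800 = 400.
Ranking these from longest: Mesoproterozoic > Neoproterozoic > Eoarchean > Mesoarchean > Neoarchean > Paleozoic > Mesozoic > Cenozoic.
Position 3 in that ranking is Eoarchean, which lasted 431 Myr.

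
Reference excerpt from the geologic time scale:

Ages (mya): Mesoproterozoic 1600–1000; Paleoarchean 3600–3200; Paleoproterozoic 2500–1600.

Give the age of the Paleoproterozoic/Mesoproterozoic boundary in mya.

The Paleoproterozoic ends and the Mesoproterozoic begins at 1600 mya.

1600 mya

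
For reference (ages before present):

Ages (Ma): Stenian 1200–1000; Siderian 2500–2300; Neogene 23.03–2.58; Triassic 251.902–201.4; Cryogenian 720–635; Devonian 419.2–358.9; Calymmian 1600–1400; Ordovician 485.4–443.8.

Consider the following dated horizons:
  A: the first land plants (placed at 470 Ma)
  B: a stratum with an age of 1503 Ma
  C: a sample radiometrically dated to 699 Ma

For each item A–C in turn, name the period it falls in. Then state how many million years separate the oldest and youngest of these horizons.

A — Ordovician; B — Calymmian; C — Cryogenian; span 1033 million years

Match each age against the start–end ranges in the excerpt: A = 470 Ma → Ordovician (485.4–443.8); B = 1503 Ma → Calymmian (1600–1400); C = 699 Ma → Cryogenian (720–635).
The largest age is 1503 Ma and the smallest is 470 Ma; their difference is 1033 Myr.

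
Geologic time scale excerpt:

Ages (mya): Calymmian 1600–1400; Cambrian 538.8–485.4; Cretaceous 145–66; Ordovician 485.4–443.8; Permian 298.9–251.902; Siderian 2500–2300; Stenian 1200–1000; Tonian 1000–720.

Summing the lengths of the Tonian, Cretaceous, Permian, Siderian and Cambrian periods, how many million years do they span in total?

659.398 million years

Each duration: Tonian = 280; Cretaceous = 79; Permian = 46.998; Siderian = 200; Cambrian = 53.4.
Sum: 280 + 79 + 46.998 + 200 + 53.4 = 659.398 Myr.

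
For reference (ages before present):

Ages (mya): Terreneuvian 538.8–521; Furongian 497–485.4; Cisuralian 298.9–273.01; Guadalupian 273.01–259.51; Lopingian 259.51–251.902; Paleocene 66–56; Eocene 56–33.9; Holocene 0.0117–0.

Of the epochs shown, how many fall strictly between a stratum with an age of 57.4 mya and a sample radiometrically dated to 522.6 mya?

4

522.6 Ma sits inside the Terreneuvian (538.8–521) and 57.4 Ma inside the Paleocene (66–56); neither of those is wholly between the two dates.
The listed epochs lying completely between them are Furongian, Cisuralian, Guadalupian, Lopingian — 4 in all.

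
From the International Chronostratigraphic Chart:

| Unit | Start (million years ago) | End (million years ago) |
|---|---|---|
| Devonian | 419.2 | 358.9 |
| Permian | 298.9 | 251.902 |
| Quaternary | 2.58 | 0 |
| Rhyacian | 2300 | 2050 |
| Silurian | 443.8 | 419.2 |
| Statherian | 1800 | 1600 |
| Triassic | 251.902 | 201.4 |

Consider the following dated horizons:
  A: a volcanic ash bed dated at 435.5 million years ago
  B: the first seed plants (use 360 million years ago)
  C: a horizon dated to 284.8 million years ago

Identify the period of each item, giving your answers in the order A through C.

A: 435.5 Ma lies in 443.8–419.2 Ma, so Silurian.
B: 360 Ma lies in 419.2–358.9 Ma, so Devonian.
C: 284.8 Ma lies in 298.9–251.902 Ma, so Permian.

A — Silurian; B — Devonian; C — Permian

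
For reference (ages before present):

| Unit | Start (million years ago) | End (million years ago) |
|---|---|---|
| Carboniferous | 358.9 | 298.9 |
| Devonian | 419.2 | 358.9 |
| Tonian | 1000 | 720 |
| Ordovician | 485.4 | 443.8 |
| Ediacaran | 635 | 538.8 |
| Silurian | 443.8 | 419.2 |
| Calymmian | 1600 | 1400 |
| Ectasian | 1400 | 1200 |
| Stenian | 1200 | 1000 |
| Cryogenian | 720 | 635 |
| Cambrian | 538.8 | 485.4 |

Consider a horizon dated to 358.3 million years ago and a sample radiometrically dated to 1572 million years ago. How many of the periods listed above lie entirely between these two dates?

9

1572 Ma sits inside the Calymmian (1600–1400) and 358.3 Ma inside the Carboniferous (358.9–298.9); neither of those is wholly between the two dates.
The listed periods lying completely between them are Ectasian, Stenian, Tonian, Cryogenian, Ediacaran, Cambrian, Ordovician, Silurian, Devonian — 9 in all.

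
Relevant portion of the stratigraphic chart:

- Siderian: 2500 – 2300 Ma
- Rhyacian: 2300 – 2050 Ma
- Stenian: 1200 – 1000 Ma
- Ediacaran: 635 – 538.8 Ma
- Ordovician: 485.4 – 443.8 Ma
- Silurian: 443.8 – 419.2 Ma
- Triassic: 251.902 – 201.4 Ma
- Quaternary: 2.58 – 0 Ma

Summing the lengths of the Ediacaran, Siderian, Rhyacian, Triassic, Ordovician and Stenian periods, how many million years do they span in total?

838.302 million years

Duration is start − end for each: (635 − 538.8) + (2500 − 2300) + (2300 − 2050) + (251.902 − 201.4) + (485.4 − 443.8) + (1200 − 1000).
That is 96.2 + 200 + 250 + 50.502 + 41.6 + 200, which totals 838.302 million years.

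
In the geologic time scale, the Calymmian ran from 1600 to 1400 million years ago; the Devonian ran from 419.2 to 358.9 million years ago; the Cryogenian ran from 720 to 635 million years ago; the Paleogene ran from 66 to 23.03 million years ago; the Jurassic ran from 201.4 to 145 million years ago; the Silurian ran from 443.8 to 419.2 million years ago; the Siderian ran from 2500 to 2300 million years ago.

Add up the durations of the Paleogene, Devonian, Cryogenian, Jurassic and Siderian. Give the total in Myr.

Duration is start − end for each: (66 − 23.03) + (419.2 − 358.9) + (720 − 635) + (201.4 − 145) + (2500 − 2300).
That is 42.97 + 60.3 + 85 + 56.4 + 200, which totals 444.67 million years.

444.67 million years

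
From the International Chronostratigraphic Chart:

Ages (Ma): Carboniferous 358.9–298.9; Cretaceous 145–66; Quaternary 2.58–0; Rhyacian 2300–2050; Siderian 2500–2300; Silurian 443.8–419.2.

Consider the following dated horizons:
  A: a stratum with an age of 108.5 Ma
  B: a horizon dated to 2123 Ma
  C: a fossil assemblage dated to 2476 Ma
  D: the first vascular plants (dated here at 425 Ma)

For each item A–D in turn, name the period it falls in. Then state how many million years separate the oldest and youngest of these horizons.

A — Cretaceous; B — Rhyacian; C — Siderian; D — Silurian; span 2367.5 million years

A: 108.5 Ma lies in 145–66 Ma, so Cretaceous.
B: 2123 Ma lies in 2300–2050 Ma, so Rhyacian.
C: 2476 Ma lies in 2500–2300 Ma, so Siderian.
D: 425 Ma lies in 443.8–419.2 Ma, so Silurian.
Oldest = 2476 Ma, youngest = 108.5 Ma → span 2367.5 Myr.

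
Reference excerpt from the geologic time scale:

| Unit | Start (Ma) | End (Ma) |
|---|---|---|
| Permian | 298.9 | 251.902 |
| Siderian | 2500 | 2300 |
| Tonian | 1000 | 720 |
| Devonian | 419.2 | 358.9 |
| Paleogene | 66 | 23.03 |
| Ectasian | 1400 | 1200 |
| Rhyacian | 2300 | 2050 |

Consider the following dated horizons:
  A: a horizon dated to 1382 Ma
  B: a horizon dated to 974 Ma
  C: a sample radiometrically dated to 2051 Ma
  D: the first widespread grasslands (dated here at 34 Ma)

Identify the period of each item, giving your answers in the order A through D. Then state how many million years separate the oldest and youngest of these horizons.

A — Ectasian; B — Tonian; C — Rhyacian; D — Paleogene; span 2017 million years

A: 1382 Ma lies in 1400–1200 Ma, so Ectasian.
B: 974 Ma lies in 1000–720 Ma, so Tonian.
C: 2051 Ma lies in 2300–2050 Ma, so Rhyacian.
D: 34 Ma lies in 66–23.03 Ma, so Paleogene.
Oldest = 2051 Ma, youngest = 34 Ma → span 2017 Myr.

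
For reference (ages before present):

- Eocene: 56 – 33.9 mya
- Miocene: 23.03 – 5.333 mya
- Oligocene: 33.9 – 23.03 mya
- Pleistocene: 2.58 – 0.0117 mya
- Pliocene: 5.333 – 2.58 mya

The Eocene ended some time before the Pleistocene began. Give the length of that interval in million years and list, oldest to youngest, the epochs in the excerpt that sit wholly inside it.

31.32 million years; Oligocene, Miocene, Pliocene

End of Eocene = 33.9 Ma; start of Pleistocene = 2.58 Ma.
Gap = 33.9 − 2.58 = 31.32 Myr.
Epochs wholly inside 33.9–2.58 Ma: Oligocene (33.9–23.03), Miocene (23.03–5.333), Pliocene (5.333–2.58).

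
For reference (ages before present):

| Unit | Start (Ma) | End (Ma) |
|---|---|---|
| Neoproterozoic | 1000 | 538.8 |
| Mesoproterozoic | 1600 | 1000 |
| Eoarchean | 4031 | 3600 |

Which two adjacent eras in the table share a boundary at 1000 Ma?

Mesoproterozoic and Neoproterozoic

The Mesoproterozoic ends at 1000 Ma and the Neoproterozoic begins at 1000 Ma, so they share that boundary.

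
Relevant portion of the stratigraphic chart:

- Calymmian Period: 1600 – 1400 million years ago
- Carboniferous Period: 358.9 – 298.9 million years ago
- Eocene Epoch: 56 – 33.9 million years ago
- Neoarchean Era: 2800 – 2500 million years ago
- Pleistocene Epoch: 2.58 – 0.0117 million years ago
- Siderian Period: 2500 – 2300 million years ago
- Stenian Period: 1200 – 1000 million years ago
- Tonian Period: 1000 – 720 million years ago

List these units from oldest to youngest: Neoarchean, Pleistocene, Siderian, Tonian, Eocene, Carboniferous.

The oldest of these is Neoarchean (starts 2800 Ma) and the youngest is Pleistocene (ends 0.0117 Ma).
In between, by decreasing start age: Siderian (2500), Tonian (1000), Carboniferous (358.9), Eocene (56).

Neoarchean, Siderian, Tonian, Carboniferous, Eocene, Pleistocene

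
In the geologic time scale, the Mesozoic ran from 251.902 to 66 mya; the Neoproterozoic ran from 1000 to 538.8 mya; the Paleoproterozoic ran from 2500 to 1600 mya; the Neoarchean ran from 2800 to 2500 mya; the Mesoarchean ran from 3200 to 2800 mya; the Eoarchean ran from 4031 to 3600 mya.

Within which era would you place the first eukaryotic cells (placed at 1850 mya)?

1850 Ma lies between 2500 and 1600 Ma, so it falls in the Paleoproterozoic.

Paleoproterozoic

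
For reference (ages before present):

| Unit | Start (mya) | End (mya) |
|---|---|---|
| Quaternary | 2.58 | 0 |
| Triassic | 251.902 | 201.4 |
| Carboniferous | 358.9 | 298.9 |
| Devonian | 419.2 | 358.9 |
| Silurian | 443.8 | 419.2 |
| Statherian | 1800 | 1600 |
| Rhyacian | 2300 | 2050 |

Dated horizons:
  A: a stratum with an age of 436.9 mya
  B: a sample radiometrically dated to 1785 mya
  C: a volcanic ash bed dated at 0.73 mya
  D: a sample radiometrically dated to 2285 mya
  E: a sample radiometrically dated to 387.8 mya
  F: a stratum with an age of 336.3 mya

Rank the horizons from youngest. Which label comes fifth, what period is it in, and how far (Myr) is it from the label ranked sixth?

B, in the Statherian; 500 million years to D

Sorted youngest-first by Ma: C (0.73), F (336.3), E (387.8), A (436.9), B (1785), D (2285).
The fifth youngest is B at 1785 Ma, which lies in 1800–1600 Ma: the Statherian.
The sixth youngest is D at 2285 Ma; separation = |1785 − 2285| = 500 Myr.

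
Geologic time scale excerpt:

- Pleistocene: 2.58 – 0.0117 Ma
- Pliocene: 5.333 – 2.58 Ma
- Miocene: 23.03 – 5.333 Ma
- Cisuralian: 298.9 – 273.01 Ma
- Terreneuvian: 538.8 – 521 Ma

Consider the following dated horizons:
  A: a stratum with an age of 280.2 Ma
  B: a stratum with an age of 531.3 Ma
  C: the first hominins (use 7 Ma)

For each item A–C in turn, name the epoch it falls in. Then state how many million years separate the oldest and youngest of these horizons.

Match each age against the start–end ranges in the excerpt: A = 280.2 Ma → Cisuralian (298.9–273.01); B = 531.3 Ma → Terreneuvian (538.8–521); C = 7 Ma → Miocene (23.03–5.333).
The largest age is 531.3 Ma and the smallest is 7 Ma; their difference is 524.3 Myr.

A — Cisuralian; B — Terreneuvian; C — Miocene; span 524.3 million years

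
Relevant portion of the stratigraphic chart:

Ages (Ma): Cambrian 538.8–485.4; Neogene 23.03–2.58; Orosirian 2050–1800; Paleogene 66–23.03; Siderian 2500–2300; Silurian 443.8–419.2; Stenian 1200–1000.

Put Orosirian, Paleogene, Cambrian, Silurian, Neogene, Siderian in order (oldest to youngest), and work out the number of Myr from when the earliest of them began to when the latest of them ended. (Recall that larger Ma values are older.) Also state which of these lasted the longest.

Start ages (Ma): Siderian 2500, Orosirian 2050, Cambrian 538.8, Silurian 443.8, Paleogene 66, Neogene 23.03.
Ordered oldest to youngest: Siderian, Orosirian, Cambrian, Silurian, Paleogene, Neogene.
Span = 2500 − 2.58 = 2497.42 Myr.
Durations: Cambrian 53.4, Neogene 20.45, Siderian 200, Orosirian 250, Paleogene 42.97, Silurian 24.6 → longest is Orosirian (250 Myr).

Siderian → Orosirian → Cambrian → Silurian → Paleogene → Neogene; total span 2497.42 Myr; longest is Orosirian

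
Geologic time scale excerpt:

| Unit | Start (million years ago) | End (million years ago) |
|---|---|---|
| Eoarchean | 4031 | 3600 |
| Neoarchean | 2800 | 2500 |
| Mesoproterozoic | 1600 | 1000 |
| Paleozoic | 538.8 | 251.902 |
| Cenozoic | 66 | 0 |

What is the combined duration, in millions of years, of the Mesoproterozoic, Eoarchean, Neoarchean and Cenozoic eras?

1397 million years

Duration is start − end for each: (1600 − 1000) + (4031 − 3600) + (2800 − 2500) + (66 − 0).
That is 600 + 431 + 300 + 66, which totals 1397 million years.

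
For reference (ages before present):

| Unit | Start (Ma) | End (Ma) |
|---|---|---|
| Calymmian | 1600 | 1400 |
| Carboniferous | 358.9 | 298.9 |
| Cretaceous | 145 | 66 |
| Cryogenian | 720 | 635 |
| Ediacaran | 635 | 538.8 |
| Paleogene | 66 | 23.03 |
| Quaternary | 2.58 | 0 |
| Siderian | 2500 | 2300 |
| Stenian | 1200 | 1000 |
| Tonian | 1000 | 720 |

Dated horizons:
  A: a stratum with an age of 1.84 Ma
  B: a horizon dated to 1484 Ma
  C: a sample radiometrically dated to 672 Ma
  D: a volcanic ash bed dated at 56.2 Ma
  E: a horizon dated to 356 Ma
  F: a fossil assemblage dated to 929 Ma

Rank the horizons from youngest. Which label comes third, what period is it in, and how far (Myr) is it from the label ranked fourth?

Sorted youngest-first by Ma: A (1.84), D (56.2), E (356), C (672), F (929), B (1484).
The third youngest is E at 356 Ma, which lies in 358.9–298.9 Ma: the Carboniferous.
The fourth youngest is C at 672 Ma; separation = |356 − 672| = 316 Myr.

E, in the Carboniferous; 316 million years to C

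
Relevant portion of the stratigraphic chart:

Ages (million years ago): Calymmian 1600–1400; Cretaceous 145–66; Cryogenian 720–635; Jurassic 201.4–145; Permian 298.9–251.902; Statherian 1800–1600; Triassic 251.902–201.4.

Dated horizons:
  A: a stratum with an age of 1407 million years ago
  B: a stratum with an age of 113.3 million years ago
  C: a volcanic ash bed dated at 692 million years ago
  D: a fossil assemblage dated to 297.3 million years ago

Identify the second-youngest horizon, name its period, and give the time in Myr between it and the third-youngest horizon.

D, in the Permian; 394.7 million years to C

Sorted youngest-first by Ma: B (113.3), D (297.3), C (692), A (1407).
The second youngest is D at 297.3 Ma, which lies in 298.9–251.902 Ma: the Permian.
The third youngest is C at 692 Ma; separation = |297.3 − 692| = 394.7 Myr.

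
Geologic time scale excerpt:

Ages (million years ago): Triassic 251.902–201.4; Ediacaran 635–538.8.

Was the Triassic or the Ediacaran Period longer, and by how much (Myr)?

Ediacaran, by 45.698 million years

Triassic: 251.902 − 201.4 = 50.502 Myr.
Ediacaran: 635 − 538.8 = 96.2 Myr.
Difference: 96.2 − 50.502 = 45.698 Myr, so the Ediacaran was longer.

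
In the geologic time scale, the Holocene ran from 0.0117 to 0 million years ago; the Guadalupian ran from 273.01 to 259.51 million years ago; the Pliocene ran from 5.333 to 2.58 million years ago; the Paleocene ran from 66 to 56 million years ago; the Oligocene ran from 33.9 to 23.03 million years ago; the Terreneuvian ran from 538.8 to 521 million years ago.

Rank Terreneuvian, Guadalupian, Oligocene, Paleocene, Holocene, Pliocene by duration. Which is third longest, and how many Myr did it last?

Start − end for each: Terreneuvian 538.8 − 521 = 17.8; Guadalupian 273.01 − 259.51 = 13.5; Oligocene 33.9 − 23.03 = 10.87; Paleocene 66 − 56 = 10; Holocene 0.0117 − 0 = 0.0117; Pliocene 5.333 − 2.58 = 2.753.
Ranking these from longest: Terreneuvian > Guadalupian > Oligocene > Paleocene > Pliocene > Holocene.
Position 3 in that ranking is Oligocene, which lasted 10.87 Myr.

Oligocene, 10.87 million years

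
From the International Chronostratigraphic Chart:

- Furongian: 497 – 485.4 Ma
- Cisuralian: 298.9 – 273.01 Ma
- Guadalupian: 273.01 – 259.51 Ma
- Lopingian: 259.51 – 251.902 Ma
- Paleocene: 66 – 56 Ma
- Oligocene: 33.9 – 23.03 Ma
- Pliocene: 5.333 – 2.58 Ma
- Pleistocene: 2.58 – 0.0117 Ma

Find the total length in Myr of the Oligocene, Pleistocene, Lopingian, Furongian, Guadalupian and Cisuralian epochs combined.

Duration is start − end for each: (33.9 − 23.03) + (2.58 − 0.0117) + (259.51 − 251.902) + (497 − 485.4) + (273.01 − 259.51) + (298.9 − 273.01).
That is 10.87 + 2.5683 + 7.608 + 11.6 + 13.5 + 25.89, which totals 72.0363 million years.

72.0363 million years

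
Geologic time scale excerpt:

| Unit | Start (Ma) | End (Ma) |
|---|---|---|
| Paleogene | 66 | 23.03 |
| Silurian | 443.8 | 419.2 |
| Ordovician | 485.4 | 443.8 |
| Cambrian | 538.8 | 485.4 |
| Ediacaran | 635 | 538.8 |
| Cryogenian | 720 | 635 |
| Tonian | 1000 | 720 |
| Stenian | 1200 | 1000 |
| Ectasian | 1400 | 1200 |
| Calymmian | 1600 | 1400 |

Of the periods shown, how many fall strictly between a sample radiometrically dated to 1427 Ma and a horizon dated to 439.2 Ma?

The older date is 1427 Ma and the younger is 439.2 Ma.
Periods with start < 1427 and end > 439.2 Ma: Ectasian (1400–1200), Stenian (1200–1000), Tonian (1000–720), Cryogenian (720–635), Ediacaran (635–538.8), Cambrian (538.8–485.4), Ordovician (485.4–443.8).
That is 7 complete periods.

7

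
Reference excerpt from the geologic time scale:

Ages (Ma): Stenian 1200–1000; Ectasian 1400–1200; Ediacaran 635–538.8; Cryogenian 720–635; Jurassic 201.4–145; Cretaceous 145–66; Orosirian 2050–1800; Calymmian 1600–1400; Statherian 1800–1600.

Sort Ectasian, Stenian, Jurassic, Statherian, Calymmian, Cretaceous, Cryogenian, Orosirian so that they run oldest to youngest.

Orosirian, Statherian, Calymmian, Ectasian, Stenian, Cryogenian, Jurassic, Cretaceous

The oldest of these is Orosirian (starts 2050 Ma) and the youngest is Cretaceous (ends 66 Ma).
In between, by decreasing start age: Statherian (1800), Calymmian (1600), Ectasian (1400), Stenian (1200), Cryogenian (720), Jurassic (201.4).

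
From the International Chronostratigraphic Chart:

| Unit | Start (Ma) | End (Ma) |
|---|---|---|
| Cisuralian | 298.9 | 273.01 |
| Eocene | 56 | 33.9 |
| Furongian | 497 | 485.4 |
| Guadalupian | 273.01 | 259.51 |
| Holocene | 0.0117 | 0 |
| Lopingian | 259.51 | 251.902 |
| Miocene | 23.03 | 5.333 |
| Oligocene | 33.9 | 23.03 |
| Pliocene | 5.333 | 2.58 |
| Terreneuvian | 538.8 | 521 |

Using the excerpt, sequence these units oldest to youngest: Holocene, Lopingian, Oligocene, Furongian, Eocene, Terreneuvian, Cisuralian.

The oldest of these is Terreneuvian (starts 538.8 Ma) and the youngest is Holocene (ends 0 Ma).
In between, by decreasing start age: Furongian (497), Cisuralian (298.9), Lopingian (259.51), Eocene (56), Oligocene (33.9).

Terreneuvian → Furongian → Cisuralian → Lopingian → Eocene → Oligocene → Holocene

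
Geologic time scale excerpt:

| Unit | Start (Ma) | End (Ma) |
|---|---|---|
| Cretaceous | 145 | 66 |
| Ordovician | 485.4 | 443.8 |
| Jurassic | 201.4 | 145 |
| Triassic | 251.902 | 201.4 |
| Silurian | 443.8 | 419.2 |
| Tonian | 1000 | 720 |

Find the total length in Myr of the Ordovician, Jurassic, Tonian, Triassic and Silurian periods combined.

Duration is start − end for each: (485.4 − 443.8) + (201.4 − 145) + (1000 − 720) + (251.902 − 201.4) + (443.8 − 419.2).
That is 41.6 + 56.4 + 280 + 50.502 + 24.6, which totals 453.102 million years.

453.102 million years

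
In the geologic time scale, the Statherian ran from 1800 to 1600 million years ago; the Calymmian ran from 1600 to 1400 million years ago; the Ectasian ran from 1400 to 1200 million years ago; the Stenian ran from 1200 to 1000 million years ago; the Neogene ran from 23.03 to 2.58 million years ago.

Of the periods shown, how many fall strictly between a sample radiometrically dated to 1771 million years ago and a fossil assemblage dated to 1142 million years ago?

The older date is 1771 Ma and the younger is 1142 Ma.
Periods with start < 1771 and end > 1142 Ma: Calymmian (1600–1400), Ectasian (1400–1200).
That is 2 complete periods.

2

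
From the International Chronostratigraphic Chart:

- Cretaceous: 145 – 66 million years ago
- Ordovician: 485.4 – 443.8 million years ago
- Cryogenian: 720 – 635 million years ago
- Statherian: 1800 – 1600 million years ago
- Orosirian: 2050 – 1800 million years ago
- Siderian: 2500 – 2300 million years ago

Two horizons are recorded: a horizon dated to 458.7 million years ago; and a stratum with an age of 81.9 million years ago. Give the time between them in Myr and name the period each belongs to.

Elapsed time: 458.7 − 81.9 = 376.8 Myr.
458.7 Ma lies within 485.4–443.8 Ma: Ordovician.
81.9 Ma lies within 145–66 Ma: Cretaceous.

376.8 million years apart; the first in the Ordovician, the second in the Cretaceous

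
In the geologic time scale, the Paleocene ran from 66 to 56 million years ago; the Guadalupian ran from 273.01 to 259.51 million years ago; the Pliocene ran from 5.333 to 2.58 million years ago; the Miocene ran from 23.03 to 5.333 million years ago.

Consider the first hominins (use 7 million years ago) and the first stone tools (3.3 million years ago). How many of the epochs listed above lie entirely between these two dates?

The older date is 7 Ma and the younger is 3.3 Ma.
No epoch both begins after 7 Ma and ends before 3.3 Ma, so the count is 0.

0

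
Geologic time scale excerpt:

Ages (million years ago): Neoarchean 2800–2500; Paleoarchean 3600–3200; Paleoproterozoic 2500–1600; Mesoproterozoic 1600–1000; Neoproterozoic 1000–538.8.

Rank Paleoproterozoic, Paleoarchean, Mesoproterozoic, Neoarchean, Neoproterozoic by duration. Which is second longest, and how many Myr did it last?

Durations: Paleoproterozoic 900; Paleoarchean 400; Mesoproterozoic 600; Neoarchean 300; Neoproterozoic 461.2 Myr.
Sorted longest-first: Paleoproterozoic (900), Mesoproterozoic (600), Neoproterozoic (461.2), Paleoarchean (400), Neoarchean (300).
The second longest is Mesoproterozoic at 600 Myr.

Mesoproterozoic, 600 million years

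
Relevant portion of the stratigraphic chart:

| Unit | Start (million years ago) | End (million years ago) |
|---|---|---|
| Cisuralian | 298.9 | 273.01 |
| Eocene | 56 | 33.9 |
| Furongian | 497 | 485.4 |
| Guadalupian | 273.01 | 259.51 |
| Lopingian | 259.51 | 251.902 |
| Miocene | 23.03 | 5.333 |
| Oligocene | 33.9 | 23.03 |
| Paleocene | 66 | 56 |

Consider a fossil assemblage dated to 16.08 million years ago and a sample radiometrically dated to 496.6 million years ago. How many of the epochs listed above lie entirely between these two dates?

6

496.6 Ma sits inside the Furongian (497–485.4) and 16.08 Ma inside the Miocene (23.03–5.333); neither of those is wholly between the two dates.
The listed epochs lying completely between them are Cisuralian, Guadalupian, Lopingian, Paleocene, Eocene, Oligocene — 6 in all.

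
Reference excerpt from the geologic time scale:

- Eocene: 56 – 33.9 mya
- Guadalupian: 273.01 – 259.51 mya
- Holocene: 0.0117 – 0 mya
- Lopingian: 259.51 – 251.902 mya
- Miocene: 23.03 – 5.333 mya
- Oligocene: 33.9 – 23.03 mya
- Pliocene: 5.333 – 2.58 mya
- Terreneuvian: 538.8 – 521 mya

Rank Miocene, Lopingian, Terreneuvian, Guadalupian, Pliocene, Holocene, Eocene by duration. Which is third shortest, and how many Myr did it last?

Lopingian, 7.608 million years

Durations: Miocene 17.697; Lopingian 7.608; Terreneuvian 17.8; Guadalupian 13.5; Pliocene 2.753; Holocene 0.0117; Eocene 22.1 Myr.
Sorted shortest-first: Holocene (0.0117), Pliocene (2.753), Lopingian (7.608), Guadalupian (13.5), Miocene (17.697), Terreneuvian (17.8), Eocene (22.1).
The third shortest is Lopingian at 7.608 Myr.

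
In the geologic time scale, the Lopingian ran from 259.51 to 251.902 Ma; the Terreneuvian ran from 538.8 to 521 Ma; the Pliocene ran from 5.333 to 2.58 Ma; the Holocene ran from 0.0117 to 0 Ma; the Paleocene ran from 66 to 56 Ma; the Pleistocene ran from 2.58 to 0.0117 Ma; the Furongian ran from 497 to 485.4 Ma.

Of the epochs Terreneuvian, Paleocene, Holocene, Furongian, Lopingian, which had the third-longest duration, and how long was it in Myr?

Paleocene, 10 million years

Start − end for each: Terreneuvian 538.8 − 521 = 17.8; Paleocene 66 − 56 = 10; Holocene 0.0117 − 0 = 0.0117; Furongian 497 − 485.4 = 11.6; Lopingian 259.51 − 251.902 = 7.608.
Ranking these from longest: Terreneuvian > Furongian > Paleocene > Lopingian > Holocene.
Position 3 in that ranking is Paleocene, which lasted 10 Myr.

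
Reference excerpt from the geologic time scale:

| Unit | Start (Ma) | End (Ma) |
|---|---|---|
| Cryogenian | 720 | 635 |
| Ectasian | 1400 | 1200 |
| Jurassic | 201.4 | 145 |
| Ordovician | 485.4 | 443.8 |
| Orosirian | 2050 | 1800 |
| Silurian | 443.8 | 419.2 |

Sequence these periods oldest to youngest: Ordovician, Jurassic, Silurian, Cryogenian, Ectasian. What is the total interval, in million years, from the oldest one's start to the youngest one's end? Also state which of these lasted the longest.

Start ages (Ma): Ectasian 1400, Cryogenian 720, Ordovician 485.4, Silurian 443.8, Jurassic 201.4.
Ordered oldest to youngest: Ectasian, Cryogenian, Ordovician, Silurian, Jurassic.
Span = 1400 − 145 = 1255 Myr.
Durations: Ordovician 41.6, Silurian 24.6, Ectasian 200, Jurassic 56.4, Cryogenian 85 → longest is Ectasian (200 Myr).

Ectasian → Cryogenian → Ordovician → Silurian → Jurassic; total span 1255 Myr; longest is Ectasian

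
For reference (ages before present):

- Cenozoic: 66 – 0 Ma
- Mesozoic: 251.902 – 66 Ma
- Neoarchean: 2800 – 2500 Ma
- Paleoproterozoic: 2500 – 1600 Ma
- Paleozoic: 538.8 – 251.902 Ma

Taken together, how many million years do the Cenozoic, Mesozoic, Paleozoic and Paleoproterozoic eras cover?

Duration is start − end for each: (66 − 0) + (251.902 − 66) + (538.8 − 251.902) + (2500 − 1600).
That is 66 + 185.902 + 286.898 + 900, which totals 1438.8 million years.

1438.8 million years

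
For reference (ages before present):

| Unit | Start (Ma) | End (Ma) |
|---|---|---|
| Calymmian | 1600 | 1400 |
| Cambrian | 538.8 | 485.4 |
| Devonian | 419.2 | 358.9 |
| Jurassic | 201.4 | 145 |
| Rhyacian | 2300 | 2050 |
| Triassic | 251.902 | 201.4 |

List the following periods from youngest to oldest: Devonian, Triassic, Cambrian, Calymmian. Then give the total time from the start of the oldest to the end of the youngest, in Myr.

Start ages (Ma): Calymmian 1600, Cambrian 538.8, Devonian 419.2, Triassic 251.902.
Ordered youngest to oldest: Triassic, Devonian, Cambrian, Calymmian.
Span = 1600 − 201.4 = 1398.6 Myr.

Triassic, Devonian, Cambrian, Calymmian; total span 1398.6 Myr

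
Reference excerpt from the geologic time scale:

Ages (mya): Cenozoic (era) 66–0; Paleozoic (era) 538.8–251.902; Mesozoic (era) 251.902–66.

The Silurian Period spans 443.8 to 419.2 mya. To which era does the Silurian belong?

The Silurian (443.8–419.2 Ma) lies entirely within 538.8–251.902 Ma, the Paleozoic Era.

Paleozoic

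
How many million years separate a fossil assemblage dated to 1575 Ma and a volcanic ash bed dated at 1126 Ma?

449 million years

1575 − 1126 = 449 million years.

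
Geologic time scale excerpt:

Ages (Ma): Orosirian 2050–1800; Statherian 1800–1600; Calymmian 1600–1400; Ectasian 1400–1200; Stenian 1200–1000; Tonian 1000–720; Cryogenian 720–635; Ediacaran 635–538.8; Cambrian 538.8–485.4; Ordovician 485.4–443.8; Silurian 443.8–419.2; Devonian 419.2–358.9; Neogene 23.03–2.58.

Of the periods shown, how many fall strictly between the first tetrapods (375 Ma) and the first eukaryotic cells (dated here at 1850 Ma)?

1850 Ma sits inside the Orosirian (2050–1800) and 375 Ma inside the Devonian (419.2–358.9); neither of those is wholly between the two dates.
The listed periods lying completely between them are Statherian, Calymmian, Ectasian, Stenian, Tonian, Cryogenian, Ediacaran, Cambrian, Ordovician, Silurian — 10 in all.

10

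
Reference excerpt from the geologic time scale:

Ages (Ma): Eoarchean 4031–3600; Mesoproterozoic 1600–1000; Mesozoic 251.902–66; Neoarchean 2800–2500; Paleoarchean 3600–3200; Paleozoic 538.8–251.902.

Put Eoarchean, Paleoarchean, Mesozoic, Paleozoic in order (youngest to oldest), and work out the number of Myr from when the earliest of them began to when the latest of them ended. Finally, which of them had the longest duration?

Start ages (Ma): Eoarchean 4031, Paleoarchean 3600, Paleozoic 538.8, Mesozoic 251.902.
Ordered youngest to oldest: Mesozoic, Paleozoic, Paleoarchean, Eoarchean.
Span = 4031 − 66 = 3965 Myr.
Durations: Eoarchean 431, Mesozoic 185.902, Paleozoic 286.898, Paleoarchean 400 → longest is Eoarchean (431 Myr).

Mesozoic → Paleozoic → Paleoarchean → Eoarchean; total span 3965 Myr; longest is Eoarchean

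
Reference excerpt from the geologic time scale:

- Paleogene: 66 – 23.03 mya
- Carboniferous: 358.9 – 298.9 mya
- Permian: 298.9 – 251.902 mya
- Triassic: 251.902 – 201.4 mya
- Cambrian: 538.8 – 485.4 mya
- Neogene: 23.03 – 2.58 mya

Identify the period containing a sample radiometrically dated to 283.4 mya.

Permian

283.4 Ma lies between 298.9 and 251.902 Ma, so it falls in the Permian.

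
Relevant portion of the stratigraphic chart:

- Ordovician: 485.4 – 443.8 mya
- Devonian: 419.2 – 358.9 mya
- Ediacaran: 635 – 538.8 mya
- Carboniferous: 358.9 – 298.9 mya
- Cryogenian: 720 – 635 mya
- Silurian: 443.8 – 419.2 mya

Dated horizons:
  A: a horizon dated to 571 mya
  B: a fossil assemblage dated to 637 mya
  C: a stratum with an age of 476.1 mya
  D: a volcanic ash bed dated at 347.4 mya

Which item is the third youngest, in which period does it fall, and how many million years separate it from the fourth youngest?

Sorted youngest-first by Ma: D (347.4), C (476.1), A (571), B (637).
The third youngest is A at 571 Ma, which lies in 635–538.8 Ma: the Ediacaran.
The fourth youngest is B at 637 Ma; separation = |571 − 637| = 66 Myr.

A, in the Ediacaran; 66 million years to B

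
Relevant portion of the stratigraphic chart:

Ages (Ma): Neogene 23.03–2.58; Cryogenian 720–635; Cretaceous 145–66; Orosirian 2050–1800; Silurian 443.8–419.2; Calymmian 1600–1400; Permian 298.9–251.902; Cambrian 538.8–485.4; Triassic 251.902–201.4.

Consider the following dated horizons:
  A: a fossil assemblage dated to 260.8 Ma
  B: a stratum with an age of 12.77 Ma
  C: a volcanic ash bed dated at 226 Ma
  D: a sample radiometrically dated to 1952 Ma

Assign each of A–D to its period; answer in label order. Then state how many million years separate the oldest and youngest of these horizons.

A — Permian; B — Neogene; C — Triassic; D — Orosirian; span 1939.23 million years

Match each age against the start–end ranges in the excerpt: A = 260.8 Ma → Permian (298.9–251.902); B = 12.77 Ma → Neogene (23.03–2.58); C = 226 Ma → Triassic (251.902–201.4); D = 1952 Ma → Orosirian (2050–1800).
The largest age is 1952 Ma and the smallest is 12.77 Ma; their difference is 1939.23 Myr.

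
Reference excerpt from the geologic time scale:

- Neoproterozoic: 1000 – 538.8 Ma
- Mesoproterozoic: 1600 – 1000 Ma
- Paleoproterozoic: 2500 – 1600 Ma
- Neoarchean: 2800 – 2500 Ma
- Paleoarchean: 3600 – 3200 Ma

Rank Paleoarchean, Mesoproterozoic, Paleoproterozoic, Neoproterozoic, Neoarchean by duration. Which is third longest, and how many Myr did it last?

Start − end for each: Paleoarchean 3600 − 3200 = 400; Mesoproterozoic 1600 − 1000 = 600; Paleoproterozoic 2500 − 1600 = 900; Neoproterozoic 1000 − 538.8 = 461.2; Neoarchean 2800 − 2500 = 300.
Ranking these from longest: Paleoproterozoic > Mesoproterozoic > Neoproterozoic > Paleoarchean > Neoarchean.
Position 3 in that ranking is Neoproterozoic, which lasted 461.2 Myr.

Neoproterozoic, 461.2 million years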